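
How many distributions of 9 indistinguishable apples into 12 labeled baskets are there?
C(9+12-1, 12-1) = C(20, 11) = 167960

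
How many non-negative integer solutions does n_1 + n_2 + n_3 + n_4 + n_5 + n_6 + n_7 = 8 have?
C(8+7-1, 7-1) = C(14, 6) = 3003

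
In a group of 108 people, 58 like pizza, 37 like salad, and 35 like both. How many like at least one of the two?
|A∪B| = |A| + |B| - |A∩B| = 58 + 37 - 35 = 60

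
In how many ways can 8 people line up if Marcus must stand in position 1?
Fix one position: (8-1)! = 5040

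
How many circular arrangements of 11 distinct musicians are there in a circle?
Circular: fix one position, arrange the rest. (11-1)! = 3628800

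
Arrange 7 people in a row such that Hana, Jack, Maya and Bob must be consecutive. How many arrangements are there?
Treat the 4 as one block: (7-4+1)! × 4! = 24 × 24 = 576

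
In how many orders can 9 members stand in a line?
9! = 362880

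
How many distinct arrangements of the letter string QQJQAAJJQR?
10! / (2! × 3! × 1! × 4!) = 12600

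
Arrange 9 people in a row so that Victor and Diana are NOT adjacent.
Total - adjacent = 9! - (9-1)!×2 = 362880 - 80640 = 282240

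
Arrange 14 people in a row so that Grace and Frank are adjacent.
Treat as block: (14-1)! × 2! = 6227020800 × 2 = 12454041600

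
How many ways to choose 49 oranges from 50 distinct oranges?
C(50,49) = 50!/(49!×1!) = 50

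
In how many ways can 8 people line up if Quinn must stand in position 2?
Fix one position: (8-1)! = 5040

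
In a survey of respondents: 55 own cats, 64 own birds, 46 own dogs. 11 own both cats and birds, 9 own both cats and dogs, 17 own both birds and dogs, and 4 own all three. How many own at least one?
|A∪B∪C| = 55+64+46-11-9-17+4 = 132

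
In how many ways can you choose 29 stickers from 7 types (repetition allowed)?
C(29+7-1, 7-1) = C(35, 6) = 1623160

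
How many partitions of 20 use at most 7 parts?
By conjugation, equals partitions of 20 into parts ≤ 7. Let r_j(i) = number of partitions of i into parts ≤ j, for i = 0..20. r_1(i) = 1 for all i; r_j(i) = r_{j-1}(i) + r_j(i-j). Rows j = 2..7: ≤2: 1 1 2 2 3 3 4 4 5 5 6 6 7 7 8 8 9 9 10 10 11; ≤3: 1 1 2 3 4 5 7 8 10 12 14 16 19 21 24 27 30 33 37 40 44; ≤4: 1 1 2 3 5 6 9 11 15 18 23 27 34 39 47 54 64 72 84 94 108; ≤5: 1 1 2 3 5 7 10 13 18 23 30 37 47 57 70 84 101 119 141 164 192; ≤6: 1 1 2 3 5 7 11 14 20 26 35 44 58 71 90 110 136 163 199 235 282; ≤7: 1 1 2 3 5 7 11 15 21 28 38 49 65 82 105 131 164 201 248 300 364. r_7(20) = 364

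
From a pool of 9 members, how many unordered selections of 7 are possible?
C(9,7) = 9!/(7!×2!) = 36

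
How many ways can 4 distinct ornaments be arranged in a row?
4! = 24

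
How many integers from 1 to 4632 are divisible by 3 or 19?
⌊4632/3⌋ + ⌊4632/19⌋ - ⌊4632/57⌋ = 1544 + 243 - 81 = 1706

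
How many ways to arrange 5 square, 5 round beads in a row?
10! / (5! × 5!) = 252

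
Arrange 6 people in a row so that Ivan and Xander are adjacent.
Treat as block: (6-1)! × 2! = 120 × 2 = 240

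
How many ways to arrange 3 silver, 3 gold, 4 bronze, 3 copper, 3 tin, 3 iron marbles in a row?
19! / (3! × 3! × 4! × 3! × 3! × 3!) = 651819168000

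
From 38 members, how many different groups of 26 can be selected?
C(38,26) = 38!/(26!×12!) = 2707475148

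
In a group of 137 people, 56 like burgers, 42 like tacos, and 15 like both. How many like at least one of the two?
|A∪B| = |A| + |B| - |A∩B| = 56 + 42 - 15 = 83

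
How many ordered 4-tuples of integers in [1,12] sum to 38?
Coefficient of x^38 in (x + x² + ... + x^12)^4. By inclusion-exclusion on dice exceeding 12: Σ_j (-1)^j C(4,j)·C(38-1-12j, 3) = C(4,0)·C(37,3) - C(4,1)·C(25,3) + C(4,2)·C(13,3) = 1·7770 - 4·2300 + 6·286 = 286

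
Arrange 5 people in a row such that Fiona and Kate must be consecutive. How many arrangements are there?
Treat the 2 as one block: (5-2+1)! × 2! = 24 × 2 = 48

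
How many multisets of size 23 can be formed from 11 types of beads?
C(23+11-1, 11-1) = C(33, 10) = 92561040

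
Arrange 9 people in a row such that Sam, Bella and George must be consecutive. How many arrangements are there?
Treat the 3 as one block: (9-3+1)! × 3! = 5040 × 6 = 30240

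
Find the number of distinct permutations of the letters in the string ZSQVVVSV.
8! / (2! × 1! × 4! × 1!) = 840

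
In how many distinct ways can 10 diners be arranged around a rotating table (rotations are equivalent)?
Circular: fix one position, arrange the rest. (10-1)! = 362880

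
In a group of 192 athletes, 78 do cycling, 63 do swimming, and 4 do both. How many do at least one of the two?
|A∪B| = |A| + |B| - |A∩B| = 78 + 63 - 4 = 137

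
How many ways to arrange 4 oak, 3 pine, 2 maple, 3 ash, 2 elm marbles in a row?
14! / (4! × 3! × 2! × 3! × 2!) = 25225200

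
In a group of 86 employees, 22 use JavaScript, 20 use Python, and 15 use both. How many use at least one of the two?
|A∪B| = |A| + |B| - |A∩B| = 22 + 20 - 15 = 27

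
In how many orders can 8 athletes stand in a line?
8! = 40320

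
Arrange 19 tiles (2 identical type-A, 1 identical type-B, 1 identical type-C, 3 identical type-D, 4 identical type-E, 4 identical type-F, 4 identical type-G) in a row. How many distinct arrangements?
19! / (2! × 1! × 1! × 3! × 4! × 4! × 4!) = 733296564000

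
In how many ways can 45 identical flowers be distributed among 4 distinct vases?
C(45+4-1, 4-1) = C(48, 3) = 17296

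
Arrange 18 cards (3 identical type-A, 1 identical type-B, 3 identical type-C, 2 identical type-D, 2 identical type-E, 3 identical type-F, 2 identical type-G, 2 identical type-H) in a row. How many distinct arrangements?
18! / (3! × 1! × 3! × 2! × 2! × 3! × 2! × 2!) = 1852538688000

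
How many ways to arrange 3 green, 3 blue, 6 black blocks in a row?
12! / (3! × 3! × 6!) = 18480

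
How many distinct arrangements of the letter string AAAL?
4! / (1! × 3!) = 4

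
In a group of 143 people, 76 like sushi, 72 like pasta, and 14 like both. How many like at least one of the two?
|A∪B| = |A| + |B| - |A∩B| = 76 + 72 - 14 = 134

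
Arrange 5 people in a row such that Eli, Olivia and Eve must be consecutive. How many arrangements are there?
Treat the 3 as one block: (5-3+1)! × 3! = 6 × 6 = 36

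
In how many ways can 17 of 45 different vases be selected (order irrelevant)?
C(45,17) = 45!/(17!×28!) = 1103068603890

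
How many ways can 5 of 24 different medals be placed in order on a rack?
P(24,5) = 24!/(24-5)! = 5100480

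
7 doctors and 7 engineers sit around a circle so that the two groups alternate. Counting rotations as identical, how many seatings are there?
Fix one of the doctors: (7-1)! ways for the remaining doctors, × 7! ways for the engineers = 720 × 5040 = 3628800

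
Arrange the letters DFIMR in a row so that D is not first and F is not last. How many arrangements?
By inclusion-exclusion: 5! - 2×(5-1)! + (5-2)! = 120 - 48 + 6 = 78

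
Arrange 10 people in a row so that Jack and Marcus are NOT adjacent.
Total - adjacent = 10! - (10-1)!×2 = 3628800 - 725760 = 2903040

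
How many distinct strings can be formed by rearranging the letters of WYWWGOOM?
8! / (1! × 3! × 1! × 2! × 1!) = 3360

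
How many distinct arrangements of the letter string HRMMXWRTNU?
10! / (1! × 2! × 1! × 1! × 1! × 1! × 2! × 1!) = 907200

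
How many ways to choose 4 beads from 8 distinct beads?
C(8,4) = 8!/(4!×4!) = 70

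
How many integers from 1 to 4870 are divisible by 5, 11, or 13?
⌊4870/5⌋+⌊4870/11⌋+⌊4870/13⌋ - ⌊4870/55⌋-⌊4870/65⌋-⌊4870/143⌋ + ⌊4870/715⌋ = 974+442+374 - 88-74-34 + 6 = 1600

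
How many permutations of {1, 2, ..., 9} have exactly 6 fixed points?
Choose the 6 fixed points C(9,6) = 84, derange the rest: !3 = Σ_{j=0}^{3} (-1)^j·3!/j! = 6 - 6 + 3 - 1 = 2. Product = 84 × 2 = 168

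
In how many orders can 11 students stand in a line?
11! = 39916800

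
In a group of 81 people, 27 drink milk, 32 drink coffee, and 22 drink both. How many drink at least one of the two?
|A∪B| = |A| + |B| - |A∩B| = 27 + 32 - 22 = 37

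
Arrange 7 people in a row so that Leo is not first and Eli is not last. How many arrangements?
By inclusion-exclusion: 7! - 2×(7-1)! + (7-2)! = 5040 - 1440 + 120 = 3720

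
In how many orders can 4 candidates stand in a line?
4! = 24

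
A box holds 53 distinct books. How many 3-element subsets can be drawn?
C(53,3) = 53!/(3!×50!) = 23426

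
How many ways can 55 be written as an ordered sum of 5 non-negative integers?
C(55+5-1, 5-1) = C(59, 4) = 455126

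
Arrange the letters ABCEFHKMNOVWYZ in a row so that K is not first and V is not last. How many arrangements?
By inclusion-exclusion: 14! - 2×(14-1)! + (14-2)! = 87178291200 - 12454041600 + 479001600 = 75203251200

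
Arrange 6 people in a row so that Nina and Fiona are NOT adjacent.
Total - adjacent = 6! - (6-1)!×2 = 720 - 240 = 480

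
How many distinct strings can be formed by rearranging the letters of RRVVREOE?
8! / (1! × 2! × 3! × 2!) = 1680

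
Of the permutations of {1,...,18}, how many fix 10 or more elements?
Exactly j fixed points: C(18,j)·!(18-j); sum over j ≥ 10 (derangement numbers via !m = (m-1)·(!(m-1) + !(m-2)): !0..!8 = 1, 0, 1, 2, 9, 44, 265, 1854, 14833). Σ_{j=10}^{18} C(18,j)·!(18-j) = C(18,10)·!8 + C(18,11)·!7 + C(18,12)·!6 + C(18,13)·!5 + C(18,14)·!4 + C(18,15)·!3 + C(18,16)·!2 + C(18,17)·!1 + C(18,18)·!0 = 43758·14833 + 31824·1854 + 18564·265 + 8568·44 + 3060·9 + 816·2 + 153·1 + 18·0 + 1·1 = 713389888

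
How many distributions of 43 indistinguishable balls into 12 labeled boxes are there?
C(43+12-1, 12-1) = C(54, 11) = 95722852680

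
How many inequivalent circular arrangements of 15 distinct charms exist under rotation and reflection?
(15-1)!/2 = 87178291200/2 = 43589145600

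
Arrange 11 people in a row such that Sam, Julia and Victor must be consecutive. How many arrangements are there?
Treat the 3 as one block: (11-3+1)! × 3! = 362880 × 6 = 2177280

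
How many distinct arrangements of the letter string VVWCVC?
6! / (3! × 1! × 2!) = 60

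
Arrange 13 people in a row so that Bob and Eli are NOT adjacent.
Total - adjacent = 13! - (13-1)!×2 = 6227020800 - 958003200 = 5269017600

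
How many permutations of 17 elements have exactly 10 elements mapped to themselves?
Choose the 10 fixed points C(17,10) = 19448, derange the rest: !7 = Σ_{j=0}^{7} (-1)^j·7!/j! = 5040 - 5040 + 2520 - 840 + 210 - 42 + 7 - 1 = 1854. Product = 19448 × 1854 = 36056592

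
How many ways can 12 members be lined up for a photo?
12! = 479001600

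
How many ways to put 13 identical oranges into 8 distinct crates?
C(13+8-1, 8-1) = C(20, 7) = 77520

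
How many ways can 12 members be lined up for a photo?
12! = 479001600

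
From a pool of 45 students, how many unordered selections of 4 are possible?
C(45,4) = 45!/(4!×41!) = 148995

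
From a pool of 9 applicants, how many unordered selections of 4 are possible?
C(9,4) = 9!/(4!×5!) = 126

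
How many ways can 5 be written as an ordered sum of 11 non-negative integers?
C(5+11-1, 11-1) = C(15, 10) = 3003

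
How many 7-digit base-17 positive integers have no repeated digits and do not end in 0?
Last digit: 16 nonzero choices. First digit: 15 (nonzero, ≠last). Middle 5: P(15,5) = 360360. Total = 86486400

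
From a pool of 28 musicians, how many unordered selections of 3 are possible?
C(28,3) = 28!/(3!×25!) = 3276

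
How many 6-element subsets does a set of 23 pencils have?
C(23,6) = 23!/(6!×17!) = 100947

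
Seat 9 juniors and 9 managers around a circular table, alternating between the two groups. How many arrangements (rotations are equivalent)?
Fix one of the juniors: (9-1)! ways for the remaining juniors, × 9! ways for the managers = 40320 × 362880 = 14631321600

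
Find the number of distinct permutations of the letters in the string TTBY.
4! / (2! × 1! × 1!) = 12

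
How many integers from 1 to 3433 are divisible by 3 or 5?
⌊3433/3⌋ + ⌊3433/5⌋ - ⌊3433/15⌋ = 1144 + 686 - 228 = 1602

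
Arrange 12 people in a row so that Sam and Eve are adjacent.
Treat as block: (12-1)! × 2! = 39916800 × 2 = 79833600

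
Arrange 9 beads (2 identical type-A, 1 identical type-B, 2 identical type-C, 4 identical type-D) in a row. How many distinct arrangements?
9! / (2! × 1! × 2! × 4!) = 3780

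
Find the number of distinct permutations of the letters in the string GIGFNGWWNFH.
11! / (2! × 2! × 1! × 3! × 1! × 2!) = 831600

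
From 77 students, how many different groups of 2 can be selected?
C(77,2) = 77!/(2!×75!) = 2926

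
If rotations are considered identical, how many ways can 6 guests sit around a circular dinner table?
Circular: fix one position, arrange the rest. (6-1)! = 120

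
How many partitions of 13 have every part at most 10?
Let r_j(i) = number of partitions of i into parts ≤ j, for i = 0..13. r_1(i) = 1 for all i; r_j(i) = r_{j-1}(i) + r_j(i-j). Rows j = 2..10: ≤2: 1 1 2 2 3 3 4 4 5 5 6 6 7 7; ≤3: 1 1 2 3 4 5 7 8 10 12 14 16 19 21; ≤4: 1 1 2 3 5 6 9 11 15 18 23 27 34 39; ≤5: 1 1 2 3 5 7 10 13 18 23 30 37 47 57; ≤6: 1 1 2 3 5 7 11 14 20 26 35 44 58 71; ≤7: 1 1 2 3 5 7 11 15 21 28 38 49 65 82; ≤8: 1 1 2 3 5 7 11 15 22 29 40 52 70 89; ≤9: 1 1 2 3 5 7 11 15 22 30 41 54 73 94; ≤10: 1 1 2 3 5 7 11 15 22 30 42 55 75 97. r_10(13) = 97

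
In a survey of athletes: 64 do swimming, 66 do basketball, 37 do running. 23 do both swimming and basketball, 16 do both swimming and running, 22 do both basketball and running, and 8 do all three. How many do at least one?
|A∪B∪C| = 64+66+37-23-16-22+8 = 114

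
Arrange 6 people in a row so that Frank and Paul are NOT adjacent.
Total - adjacent = 6! - (6-1)!×2 = 720 - 240 = 480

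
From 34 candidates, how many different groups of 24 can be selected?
C(34,24) = 34!/(24!×10!) = 131128140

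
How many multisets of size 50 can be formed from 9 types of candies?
C(50+9-1, 9-1) = C(58, 8) = 1916797311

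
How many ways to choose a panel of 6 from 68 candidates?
C(68,6) = 68!/(6!×62!) = 109453344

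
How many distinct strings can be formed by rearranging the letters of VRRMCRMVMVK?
11! / (1! × 3! × 3! × 1! × 3!) = 184800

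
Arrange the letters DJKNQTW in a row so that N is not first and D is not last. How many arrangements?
By inclusion-exclusion: 7! - 2×(7-1)! + (7-2)! = 5040 - 1440 + 120 = 3720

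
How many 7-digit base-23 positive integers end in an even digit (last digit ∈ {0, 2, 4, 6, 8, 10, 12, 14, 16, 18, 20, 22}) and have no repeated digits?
Last∈{0,2,4,6,8,10,12,14,16,18,20,22}. Last=0: 53721360. Last nonzero: 11×21×P(21,5) = 564074280. Total = 617795640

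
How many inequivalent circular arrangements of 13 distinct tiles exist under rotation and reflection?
(13-1)!/2 = 479001600/2 = 239500800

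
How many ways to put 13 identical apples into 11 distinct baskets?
C(13+11-1, 11-1) = C(23, 10) = 1144066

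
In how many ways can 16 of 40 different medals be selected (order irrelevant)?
C(40,16) = 40!/(16!×24!) = 62852101650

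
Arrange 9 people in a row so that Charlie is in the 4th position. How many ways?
Fix one position: (9-1)! = 40320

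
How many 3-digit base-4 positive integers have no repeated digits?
First digit: 3 choices (nonzero). Then descending: 3 × 3 × 2 = 18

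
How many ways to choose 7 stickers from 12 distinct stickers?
C(12,7) = 12!/(7!×5!) = 792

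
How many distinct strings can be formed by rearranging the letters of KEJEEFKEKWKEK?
13! / (5! × 1! × 1! × 5! × 1!) = 432432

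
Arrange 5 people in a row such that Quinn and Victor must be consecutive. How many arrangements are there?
Treat the 2 as one block: (5-2+1)! × 2! = 24 × 2 = 48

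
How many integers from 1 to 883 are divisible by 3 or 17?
⌊883/3⌋ + ⌊883/17⌋ - ⌊883/51⌋ = 294 + 51 - 17 = 328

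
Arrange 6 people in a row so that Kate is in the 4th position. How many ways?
Fix one position: (6-1)! = 120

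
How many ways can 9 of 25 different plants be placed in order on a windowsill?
P(25,9) = 25!/(25-9)! = 741354768000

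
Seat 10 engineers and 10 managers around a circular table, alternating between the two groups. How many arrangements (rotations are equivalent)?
Fix one of the engineers: (10-1)! ways for the remaining engineers, × 10! ways for the managers = 362880 × 3628800 = 1316818944000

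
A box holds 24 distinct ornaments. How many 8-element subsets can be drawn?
C(24,8) = 24!/(8!×16!) = 735471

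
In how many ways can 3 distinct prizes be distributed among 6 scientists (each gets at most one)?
P(6,3) = 6!/(6-3)! = 120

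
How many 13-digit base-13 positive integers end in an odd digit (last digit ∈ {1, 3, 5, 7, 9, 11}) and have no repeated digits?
Last∈{1,3,5,7,9,11}. Last=0: 0. Last nonzero: 6×11×P(11,11) = 2634508800. Total = 2634508800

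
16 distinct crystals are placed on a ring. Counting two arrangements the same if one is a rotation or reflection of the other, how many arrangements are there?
(16-1)!/2 = 1307674368000/2 = 653837184000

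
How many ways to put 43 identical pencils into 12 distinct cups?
C(43+12-1, 12-1) = C(54, 11) = 95722852680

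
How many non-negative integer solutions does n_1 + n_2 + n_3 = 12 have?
C(12+3-1, 3-1) = C(14, 2) = 91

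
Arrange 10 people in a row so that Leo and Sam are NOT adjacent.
Total - adjacent = 10! - (10-1)!×2 = 3628800 - 725760 = 2903040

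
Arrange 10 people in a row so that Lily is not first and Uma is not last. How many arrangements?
By inclusion-exclusion: 10! - 2×(10-1)! + (10-2)! = 3628800 - 725760 + 40320 = 2943360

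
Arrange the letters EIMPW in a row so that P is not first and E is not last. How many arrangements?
By inclusion-exclusion: 5! - 2×(5-1)! + (5-2)! = 120 - 48 + 6 = 78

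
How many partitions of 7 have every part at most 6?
Let r_j(i) = number of partitions of i into parts ≤ j, for i = 0..7. r_1(i) = 1 for all i; r_j(i) = r_{j-1}(i) + r_j(i-j). Rows j = 2..6: ≤2: 1 1 2 2 3 3 4 4; ≤3: 1 1 2 3 4 5 7 8; ≤4: 1 1 2 3 5 6 9 11; ≤5: 1 1 2 3 5 7 10 13; ≤6: 1 1 2 3 5 7 11 14. r_6(7) = 14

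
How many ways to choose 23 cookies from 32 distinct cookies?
C(32,23) = 32!/(23!×9!) = 28048800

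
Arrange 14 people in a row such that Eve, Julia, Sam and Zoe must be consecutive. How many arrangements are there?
Treat the 4 as one block: (14-4+1)! × 4! = 39916800 × 24 = 958003200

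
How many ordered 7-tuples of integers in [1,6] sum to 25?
Coefficient of x^25 in (x + x² + ... + x^6)^7. By inclusion-exclusion on dice exceeding 6: Σ_j (-1)^j C(7,j)·C(25-1-6j, 6) = C(7,0)·C(24,6) - C(7,1)·C(18,6) + C(7,2)·C(12,6) - C(7,3)·C(6,6) = 1·134596 - 7·18564 + 21·924 - 35·1 = 24017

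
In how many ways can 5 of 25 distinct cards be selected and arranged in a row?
P(25,5) = 25!/(25-5)! = 6375600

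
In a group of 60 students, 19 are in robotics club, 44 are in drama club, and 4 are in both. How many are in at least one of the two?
|A∪B| = |A| + |B| - |A∩B| = 19 + 44 - 4 = 59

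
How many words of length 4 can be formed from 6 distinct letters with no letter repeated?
P(6,4) = 6!/(6-4)! = 360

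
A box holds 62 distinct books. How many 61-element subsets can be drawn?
C(62,61) = 62!/(61!×1!) = 62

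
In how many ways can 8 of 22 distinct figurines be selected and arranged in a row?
P(22,8) = 22!/(22-8)! = 12893126400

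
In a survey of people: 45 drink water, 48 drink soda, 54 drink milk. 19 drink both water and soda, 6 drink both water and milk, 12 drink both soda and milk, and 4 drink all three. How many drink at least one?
|A∪B∪C| = 45+48+54-19-6-12+4 = 114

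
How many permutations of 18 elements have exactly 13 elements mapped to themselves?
Choose the 13 fixed points C(18,13) = 8568, derange the rest: !5 = Σ_{j=0}^{5} (-1)^j·5!/j! = 120 - 120 + 60 - 20 + 5 - 1 = 44. Product = 8568 × 44 = 376992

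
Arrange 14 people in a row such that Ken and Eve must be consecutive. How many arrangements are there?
Treat the 2 as one block: (14-2+1)! × 2! = 6227020800 × 2 = 12454041600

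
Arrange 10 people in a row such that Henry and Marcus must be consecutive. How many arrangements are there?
Treat the 2 as one block: (10-2+1)! × 2! = 362880 × 2 = 725760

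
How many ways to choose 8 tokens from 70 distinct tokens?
C(70,8) = 70!/(8!×62!) = 9440350920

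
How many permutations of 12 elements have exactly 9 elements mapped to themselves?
Choose the 9 fixed points C(12,9) = 220, derange the rest: !3 = Σ_{j=0}^{3} (-1)^j·3!/j! = 6 - 6 + 3 - 1 = 2. Product = 220 × 2 = 440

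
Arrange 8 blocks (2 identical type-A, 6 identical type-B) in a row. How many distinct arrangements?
8! / (2! × 6!) = 28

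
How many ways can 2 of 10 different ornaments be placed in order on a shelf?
P(10,2) = 10!/(10-2)! = 90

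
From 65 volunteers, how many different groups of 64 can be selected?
C(65,64) = 65!/(64!×1!) = 65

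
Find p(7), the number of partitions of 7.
Pentagonal recurrence p(n) = p(n-1) + p(n-2) - p(n-5) - p(n-7) + p(n-12) + p(n-15) - ... gives p(0..6) = 1, 1, 2, 3, 5, 7, 11. p(7) = p(6) + p(5) - p(2) - p(0) = 11 + 7 - 2 - 1 = 15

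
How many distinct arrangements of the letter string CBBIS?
5! / (2! × 1! × 1! × 1!) = 60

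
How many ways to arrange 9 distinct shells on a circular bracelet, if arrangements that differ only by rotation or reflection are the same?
(9-1)!/2 = 40320/2 = 20160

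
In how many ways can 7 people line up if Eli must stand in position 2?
Fix one position: (7-1)! = 720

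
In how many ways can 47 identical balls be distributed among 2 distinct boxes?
C(47+2-1, 2-1) = C(48, 1) = 48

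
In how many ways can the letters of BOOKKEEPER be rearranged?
10! / (1! × 2! × 2! × 3! × 1! × 1!) = 151200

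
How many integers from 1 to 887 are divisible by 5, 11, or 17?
⌊887/5⌋+⌊887/11⌋+⌊887/17⌋ - ⌊887/55⌋-⌊887/85⌋-⌊887/187⌋ + ⌊887/935⌋ = 177+80+52 - 16-10-4 + 0 = 279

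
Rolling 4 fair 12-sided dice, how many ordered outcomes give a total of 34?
Coefficient of x^34 in (x + x² + ... + x^12)^4. By inclusion-exclusion on dice exceeding 12: Σ_j (-1)^j C(4,j)·C(34-1-12j, 3) = C(4,0)·C(33,3) - C(4,1)·C(21,3) + C(4,2)·C(9,3) = 1·5456 - 4·1330 + 6·84 = 640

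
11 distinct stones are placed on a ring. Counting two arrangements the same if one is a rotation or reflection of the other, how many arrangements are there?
(11-1)!/2 = 3628800/2 = 1814400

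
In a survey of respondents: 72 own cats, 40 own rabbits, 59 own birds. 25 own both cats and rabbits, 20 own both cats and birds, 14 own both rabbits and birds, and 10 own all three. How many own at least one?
|A∪B∪C| = 72+40+59-25-20-14+10 = 122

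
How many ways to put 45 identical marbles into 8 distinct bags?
C(45+8-1, 8-1) = C(52, 7) = 133784560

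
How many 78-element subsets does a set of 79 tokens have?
C(79,78) = 79!/(78!×1!) = 79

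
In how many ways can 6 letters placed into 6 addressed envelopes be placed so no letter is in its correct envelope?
!6 = Σ_{j=0}^{6} (-1)^j·6!/j! = 720 - 720 + 360 - 120 + 30 - 6 + 1 = 265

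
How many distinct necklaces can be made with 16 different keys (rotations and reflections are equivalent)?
(16-1)!/2 = 1307674368000/2 = 653837184000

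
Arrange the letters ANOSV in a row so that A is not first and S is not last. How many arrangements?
By inclusion-exclusion: 5! - 2×(5-1)! + (5-2)! = 120 - 48 + 6 = 78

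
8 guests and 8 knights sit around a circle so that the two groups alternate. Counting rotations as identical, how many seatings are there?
Fix one of the guests: (8-1)! ways for the remaining guests, × 8! ways for the knights = 5040 × 40320 = 203212800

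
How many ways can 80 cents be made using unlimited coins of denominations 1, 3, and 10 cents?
Coefficient of x^80 in 1/(1-x^1) · 1/(1-x^3) · 1/(1-x^10). Case on j = number of 10-cent coins (j = 0..8); remainder r = 80 - 10j is made from {1,3} in ⌊r/3⌋+1 ways. r = 80, 70, 60, 50, 40, 30, 20, 10, 0 → 27 + 24 + 21 + 17 + 14 + 11 + 7 + 4 + 1 = 126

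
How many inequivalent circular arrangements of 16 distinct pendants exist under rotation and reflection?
(16-1)!/2 = 1307674368000/2 = 653837184000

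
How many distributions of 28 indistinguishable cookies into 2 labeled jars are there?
C(28+2-1, 2-1) = C(29, 1) = 29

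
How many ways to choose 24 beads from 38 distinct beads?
C(38,24) = 38!/(24!×14!) = 9669554100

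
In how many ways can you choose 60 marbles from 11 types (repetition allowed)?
C(60+11-1, 11-1) = C(70, 10) = 396704524216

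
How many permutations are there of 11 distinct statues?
11! = 39916800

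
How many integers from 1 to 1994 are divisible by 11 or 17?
⌊1994/11⌋ + ⌊1994/17⌋ - ⌊1994/187⌋ = 181 + 117 - 10 = 288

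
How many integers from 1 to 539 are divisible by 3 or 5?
⌊539/3⌋ + ⌊539/5⌋ - ⌊539/15⌋ = 179 + 107 - 35 = 251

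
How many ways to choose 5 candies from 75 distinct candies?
C(75,5) = 75!/(5!×70!) = 17259390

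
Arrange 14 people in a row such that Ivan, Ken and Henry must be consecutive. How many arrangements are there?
Treat the 3 as one block: (14-3+1)! × 3! = 479001600 × 6 = 2874009600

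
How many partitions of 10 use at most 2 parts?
By conjugation, equals partitions of 10 into parts ≤ 2. Let r_j(i) = number of partitions of i into parts ≤ j, for i = 0..10. r_1(i) = 1 for all i; r_j(i) = r_{j-1}(i) + r_j(i-j). Rows j = 2..2: ≤2: 1 1 2 2 3 3 4 4 5 5 6. r_2(10) = 6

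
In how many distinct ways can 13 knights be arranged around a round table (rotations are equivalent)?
Circular: fix one position, arrange the rest. (13-1)! = 479001600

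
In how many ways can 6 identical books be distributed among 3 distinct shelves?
C(6+3-1, 3-1) = C(8, 2) = 28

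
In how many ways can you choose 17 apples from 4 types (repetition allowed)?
C(17+4-1, 4-1) = C(20, 3) = 1140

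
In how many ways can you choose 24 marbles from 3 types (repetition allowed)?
C(24+3-1, 3-1) = C(26, 2) = 325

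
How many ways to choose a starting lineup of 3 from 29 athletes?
C(29,3) = 29!/(3!×26!) = 3654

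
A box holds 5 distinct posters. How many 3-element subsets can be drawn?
C(5,3) = 5!/(3!×2!) = 10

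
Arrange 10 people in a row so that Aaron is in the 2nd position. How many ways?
Fix one position: (10-1)! = 362880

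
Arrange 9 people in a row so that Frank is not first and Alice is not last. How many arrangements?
By inclusion-exclusion: 9! - 2×(9-1)! + (9-2)! = 362880 - 80640 + 5040 = 287280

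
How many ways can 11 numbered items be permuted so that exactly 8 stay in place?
Choose the 8 fixed points C(11,8) = 165, derange the rest: !3 = Σ_{j=0}^{3} (-1)^j·3!/j! = 6 - 6 + 3 - 1 = 2. Product = 165 × 2 = 330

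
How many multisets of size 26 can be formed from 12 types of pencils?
C(26+12-1, 12-1) = C(37, 11) = 854992152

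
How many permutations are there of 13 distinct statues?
13! = 6227020800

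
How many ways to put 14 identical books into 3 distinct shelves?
C(14+3-1, 3-1) = C(16, 2) = 120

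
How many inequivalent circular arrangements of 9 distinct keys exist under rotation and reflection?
(9-1)!/2 = 40320/2 = 20160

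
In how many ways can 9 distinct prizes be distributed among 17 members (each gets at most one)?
P(17,9) = 17!/(17-9)! = 8821612800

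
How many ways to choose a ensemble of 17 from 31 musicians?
C(31,17) = 31!/(17!×14!) = 265182525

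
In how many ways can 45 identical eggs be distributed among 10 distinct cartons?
C(45+10-1, 10-1) = C(54, 9) = 5317936260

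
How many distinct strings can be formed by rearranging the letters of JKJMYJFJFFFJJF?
14! / (1! × 1! × 6! × 5! × 1!) = 1009008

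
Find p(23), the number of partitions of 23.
Pentagonal recurrence p(n) = p(n-1) + p(n-2) - p(n-5) - p(n-7) + p(n-12) + p(n-15) - ... gives p(0..22) = 1, 1, 2, 3, 5, 7, 11, 15, 22, 30, 42, 56, 77, 101, 135, 176, 231, 297, 385, 490, 627, 792, 1002. p(23) = p(22) + p(21) - p(18) - p(16) + p(11) + p(8) - p(1) = 1002 + 792 - 385 - 231 + 56 + 22 - 1 = 1255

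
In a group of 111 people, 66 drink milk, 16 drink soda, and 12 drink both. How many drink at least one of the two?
|A∪B| = |A| + |B| - |A∩B| = 66 + 16 - 12 = 70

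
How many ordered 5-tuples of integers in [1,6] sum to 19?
Coefficient of x^19 in (x + x² + ... + x^6)^5. By inclusion-exclusion on dice exceeding 6: Σ_j (-1)^j C(5,j)·C(19-1-6j, 4) = C(5,0)·C(18,4) - C(5,1)·C(12,4) + C(5,2)·C(6,4) = 1·3060 - 5·495 + 10·15 = 735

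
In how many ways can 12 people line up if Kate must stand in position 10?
Fix one position: (12-1)! = 39916800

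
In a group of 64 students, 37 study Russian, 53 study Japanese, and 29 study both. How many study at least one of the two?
|A∪B| = |A| + |B| - |A∩B| = 37 + 53 - 29 = 61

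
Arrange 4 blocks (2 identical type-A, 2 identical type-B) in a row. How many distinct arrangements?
4! / (2! × 2!) = 6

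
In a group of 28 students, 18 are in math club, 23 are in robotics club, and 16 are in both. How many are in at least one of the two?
|A∪B| = |A| + |B| - |A∩B| = 18 + 23 - 16 = 25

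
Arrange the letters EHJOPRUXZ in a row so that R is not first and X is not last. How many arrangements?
By inclusion-exclusion: 9! - 2×(9-1)! + (9-2)! = 362880 - 80640 + 5040 = 287280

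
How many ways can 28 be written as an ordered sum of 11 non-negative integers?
C(28+11-1, 11-1) = C(38, 10) = 472733756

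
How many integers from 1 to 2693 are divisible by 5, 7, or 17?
⌊2693/5⌋+⌊2693/7⌋+⌊2693/17⌋ - ⌊2693/35⌋-⌊2693/85⌋-⌊2693/119⌋ + ⌊2693/595⌋ = 538+384+158 - 76-31-22 + 4 = 955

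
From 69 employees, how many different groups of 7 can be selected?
C(69,7) = 69!/(7!×62!) = 1078897248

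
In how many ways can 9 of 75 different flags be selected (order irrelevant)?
C(75,9) = 75!/(9!×66!) = 125595622175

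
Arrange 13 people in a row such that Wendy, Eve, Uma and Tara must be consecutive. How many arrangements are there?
Treat the 4 as one block: (13-4+1)! × 4! = 3628800 × 24 = 87091200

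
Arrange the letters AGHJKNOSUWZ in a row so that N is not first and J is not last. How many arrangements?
By inclusion-exclusion: 11! - 2×(11-1)! + (11-2)! = 39916800 - 7257600 + 362880 = 33022080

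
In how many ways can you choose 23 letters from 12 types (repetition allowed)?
C(23+12-1, 12-1) = C(34, 11) = 286097760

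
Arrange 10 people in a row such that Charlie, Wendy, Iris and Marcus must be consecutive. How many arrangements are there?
Treat the 4 as one block: (10-4+1)! × 4! = 5040 × 24 = 120960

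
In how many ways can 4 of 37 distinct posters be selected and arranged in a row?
P(37,4) = 37!/(37-4)! = 1585080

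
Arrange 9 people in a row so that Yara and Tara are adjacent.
Treat as block: (9-1)! × 2! = 40320 × 2 = 80640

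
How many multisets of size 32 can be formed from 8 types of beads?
C(32+8-1, 8-1) = C(39, 7) = 15380937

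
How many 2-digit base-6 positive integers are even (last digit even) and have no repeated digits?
Last∈{0,2,4}. Last=0: 5. Last nonzero: 2×4×P(4,0) = 8. Total = 13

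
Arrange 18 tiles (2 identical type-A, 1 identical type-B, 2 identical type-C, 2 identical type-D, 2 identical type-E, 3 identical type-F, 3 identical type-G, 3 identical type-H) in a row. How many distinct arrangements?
18! / (2! × 1! × 2! × 2! × 2! × 3! × 3! × 3!) = 1852538688000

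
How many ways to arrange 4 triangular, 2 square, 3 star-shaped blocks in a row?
9! / (4! × 2! × 3!) = 1260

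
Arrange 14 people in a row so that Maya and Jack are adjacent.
Treat as block: (14-1)! × 2! = 6227020800 × 2 = 12454041600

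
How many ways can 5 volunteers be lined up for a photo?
5! = 120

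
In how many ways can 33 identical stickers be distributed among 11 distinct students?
C(33+11-1, 11-1) = C(43, 10) = 1917334783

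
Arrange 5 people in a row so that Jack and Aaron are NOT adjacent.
Total - adjacent = 5! - (5-1)!×2 = 120 - 48 = 72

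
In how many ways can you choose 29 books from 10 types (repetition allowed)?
C(29+10-1, 10-1) = C(38, 9) = 163011640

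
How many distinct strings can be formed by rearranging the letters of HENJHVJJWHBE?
12! / (1! × 3! × 2! × 1! × 1! × 3! × 1!) = 6652800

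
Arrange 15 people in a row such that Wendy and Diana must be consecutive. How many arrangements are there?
Treat the 2 as one block: (15-2+1)! × 2! = 87178291200 × 2 = 174356582400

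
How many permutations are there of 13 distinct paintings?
13! = 6227020800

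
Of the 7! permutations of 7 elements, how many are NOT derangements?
Complement of the derangements. !7 = Σ_{j=0}^{7} (-1)^j·7!/j! = 5040 - 5040 + 2520 - 840 + 210 - 42 + 7 - 1 = 1854. 7! - !7 = 5040 - 1854 = 3186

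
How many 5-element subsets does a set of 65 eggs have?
C(65,5) = 65!/(5!×60!) = 8259888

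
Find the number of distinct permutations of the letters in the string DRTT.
4! / (1! × 2! × 1!) = 12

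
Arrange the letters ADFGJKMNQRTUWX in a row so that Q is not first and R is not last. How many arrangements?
By inclusion-exclusion: 14! - 2×(14-1)! + (14-2)! = 87178291200 - 12454041600 + 479001600 = 75203251200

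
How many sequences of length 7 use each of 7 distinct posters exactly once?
7! = 5040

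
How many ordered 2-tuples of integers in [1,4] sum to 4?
Coefficient of x^4 in (x + x² + ... + x^4)^2. By inclusion-exclusion on dice exceeding 4: Σ_j (-1)^j C(2,j)·C(4-1-4j, 1) = C(2,0)·C(3,1) = 1·3 = 3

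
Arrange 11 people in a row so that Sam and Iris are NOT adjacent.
Total - adjacent = 11! - (11-1)!×2 = 39916800 - 7257600 = 32659200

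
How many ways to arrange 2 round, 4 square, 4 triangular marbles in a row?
10! / (2! × 4! × 4!) = 3150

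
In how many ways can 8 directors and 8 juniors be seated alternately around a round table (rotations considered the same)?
Fix one of the directors: (8-1)! ways for the remaining directors, × 8! ways for the juniors = 5040 × 40320 = 203212800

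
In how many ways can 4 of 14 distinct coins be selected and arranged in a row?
P(14,4) = 14!/(14-4)! = 24024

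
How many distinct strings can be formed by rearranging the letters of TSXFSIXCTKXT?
12! / (1! × 3! × 1! × 3! × 1! × 2! × 1!) = 6652800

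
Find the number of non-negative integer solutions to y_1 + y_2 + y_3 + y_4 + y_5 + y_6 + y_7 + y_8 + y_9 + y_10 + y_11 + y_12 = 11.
C(11+12-1, 12-1) = C(22, 11) = 705432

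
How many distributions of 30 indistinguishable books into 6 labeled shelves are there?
C(30+6-1, 6-1) = C(35, 5) = 324632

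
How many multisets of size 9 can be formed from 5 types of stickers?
C(9+5-1, 5-1) = C(13, 4) = 715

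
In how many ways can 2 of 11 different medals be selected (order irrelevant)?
C(11,2) = 11!/(2!×9!) = 55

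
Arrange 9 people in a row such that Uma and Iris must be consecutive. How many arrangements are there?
Treat the 2 as one block: (9-2+1)! × 2! = 40320 × 2 = 80640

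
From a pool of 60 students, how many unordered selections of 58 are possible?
C(60,58) = 60!/(58!×2!) = 1770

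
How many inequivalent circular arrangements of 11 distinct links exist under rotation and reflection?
(11-1)!/2 = 3628800/2 = 1814400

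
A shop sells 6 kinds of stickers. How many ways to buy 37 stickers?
C(37+6-1, 6-1) = C(42, 5) = 850668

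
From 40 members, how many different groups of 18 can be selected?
C(40,18) = 40!/(18!×22!) = 113380261800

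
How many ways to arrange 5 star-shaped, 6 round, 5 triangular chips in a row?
16! / (5! × 6! × 5!) = 2018016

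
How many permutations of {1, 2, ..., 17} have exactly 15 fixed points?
Choose the 15 fixed points C(17,15) = 136, derange the rest: !2 = Σ_{j=0}^{2} (-1)^j·2!/j! = 2 - 2 + 1 = 1. Product = 136 × 1 = 136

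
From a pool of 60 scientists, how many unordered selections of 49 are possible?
C(60,49) = 60!/(49!×11!) = 342700125300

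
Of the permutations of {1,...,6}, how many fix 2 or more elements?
Exactly j fixed points: C(6,j)·!(6-j); sum over j ≥ 2 (derangement numbers via !m = (m-1)·(!(m-1) + !(m-2)): !0..!4 = 1, 0, 1, 2, 9). Σ_{j=2}^{6} C(6,j)·!(6-j) = C(6,2)·!4 + C(6,3)·!3 + C(6,4)·!2 + C(6,5)·!1 + C(6,6)·!0 = 15·9 + 20·2 + 15·1 + 6·0 + 1·1 = 191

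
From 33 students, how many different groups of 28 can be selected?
C(33,28) = 33!/(28!×5!) = 237336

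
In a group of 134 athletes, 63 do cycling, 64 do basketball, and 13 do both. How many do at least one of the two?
|A∪B| = |A| + |B| - |A∩B| = 63 + 64 - 13 = 114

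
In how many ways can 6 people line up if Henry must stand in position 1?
Fix one position: (6-1)! = 120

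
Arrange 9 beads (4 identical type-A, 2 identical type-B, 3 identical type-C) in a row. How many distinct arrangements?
9! / (4! × 2! × 3!) = 1260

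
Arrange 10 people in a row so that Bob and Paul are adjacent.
Treat as block: (10-1)! × 2! = 362880 × 2 = 725760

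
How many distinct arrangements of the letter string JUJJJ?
5! / (1! × 4!) = 5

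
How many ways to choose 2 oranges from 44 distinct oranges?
C(44,2) = 44!/(2!×42!) = 946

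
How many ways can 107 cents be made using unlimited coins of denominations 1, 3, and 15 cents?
Coefficient of x^107 in 1/(1-x^1) · 1/(1-x^3) · 1/(1-x^15). Case on j = number of 15-cent coins (j = 0..7); remainder r = 107 - 15j is made from {1,3} in ⌊r/3⌋+1 ways. r = 107, 92, 77, 62, 47, 32, 17, 2 → 36 + 31 + 26 + 21 + 16 + 11 + 6 + 1 = 148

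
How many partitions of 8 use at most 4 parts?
By conjugation, equals partitions of 8 into parts ≤ 4. Let r_j(i) = number of partitions of i into parts ≤ j, for i = 0..8. r_1(i) = 1 for all i; r_j(i) = r_{j-1}(i) + r_j(i-j). Rows j = 2..4: ≤2: 1 1 2 2 3 3 4 4 5; ≤3: 1 1 2 3 4 5 7 8 10; ≤4: 1 1 2 3 5 6 9 11 15. r_4(8) = 15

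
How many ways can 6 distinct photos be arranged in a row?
6! = 720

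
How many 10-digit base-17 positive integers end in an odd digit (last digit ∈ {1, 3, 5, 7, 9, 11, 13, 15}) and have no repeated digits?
Last∈{1,3,5,7,9,11,13,15}. Last=0: 0. Last nonzero: 8×15×P(15,8) = 31135104000. Total = 31135104000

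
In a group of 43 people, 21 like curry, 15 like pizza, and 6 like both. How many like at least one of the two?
|A∪B| = |A| + |B| - |A∩B| = 21 + 15 - 6 = 30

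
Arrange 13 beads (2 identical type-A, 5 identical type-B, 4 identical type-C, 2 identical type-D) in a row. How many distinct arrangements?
13! / (2! × 5! × 4! × 2!) = 540540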